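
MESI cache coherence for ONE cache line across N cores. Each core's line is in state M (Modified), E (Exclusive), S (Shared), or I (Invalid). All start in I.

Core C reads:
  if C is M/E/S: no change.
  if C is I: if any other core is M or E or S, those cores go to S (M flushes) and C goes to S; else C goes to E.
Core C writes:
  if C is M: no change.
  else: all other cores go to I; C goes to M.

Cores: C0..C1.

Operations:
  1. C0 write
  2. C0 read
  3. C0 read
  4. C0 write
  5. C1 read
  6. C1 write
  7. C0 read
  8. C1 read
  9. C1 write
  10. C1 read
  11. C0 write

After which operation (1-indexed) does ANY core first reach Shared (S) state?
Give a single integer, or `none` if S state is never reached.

Op 1: C0 write [C0 write: invalidate none -> C0=M] -> [M,I]
Op 2: C0 read [C0 read: already in M, no change] -> [M,I]
Op 3: C0 read [C0 read: already in M, no change] -> [M,I]
Op 4: C0 write [C0 write: already M (modified), no change] -> [M,I]
Op 5: C1 read [C1 read from I: others=['C0=M'] -> C1=S, others downsized to S] -> [S,S]
  -> First S state at op 5; remaining ops need not be traced.

Answer: 5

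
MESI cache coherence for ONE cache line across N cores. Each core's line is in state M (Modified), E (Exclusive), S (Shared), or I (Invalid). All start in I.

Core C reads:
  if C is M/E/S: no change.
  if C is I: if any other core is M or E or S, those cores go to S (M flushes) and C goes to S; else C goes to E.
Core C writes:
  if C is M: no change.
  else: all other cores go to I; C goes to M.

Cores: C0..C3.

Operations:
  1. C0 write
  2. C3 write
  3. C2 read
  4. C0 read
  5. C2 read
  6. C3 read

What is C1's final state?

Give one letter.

Op 1: C0 write [C0 write: invalidate none -> C0=M] -> [M,I,I,I]
Op 2: C3 write [C3 write: invalidate ['C0=M'] -> C3=M] -> [I,I,I,M]
Op 3: C2 read [C2 read from I: others=['C3=M'] -> C2=S, others downsized to S] -> [I,I,S,S]
Op 4: C0 read [C0 read from I: others=['C2=S', 'C3=S'] -> C0=S, others downsized to S] -> [S,I,S,S]
Op 5: C2 read [C2 read: already in S, no change] -> [S,I,S,S]
Op 6: C3 read [C3 read: already in S, no change] -> [S,I,S,S]

Answer: I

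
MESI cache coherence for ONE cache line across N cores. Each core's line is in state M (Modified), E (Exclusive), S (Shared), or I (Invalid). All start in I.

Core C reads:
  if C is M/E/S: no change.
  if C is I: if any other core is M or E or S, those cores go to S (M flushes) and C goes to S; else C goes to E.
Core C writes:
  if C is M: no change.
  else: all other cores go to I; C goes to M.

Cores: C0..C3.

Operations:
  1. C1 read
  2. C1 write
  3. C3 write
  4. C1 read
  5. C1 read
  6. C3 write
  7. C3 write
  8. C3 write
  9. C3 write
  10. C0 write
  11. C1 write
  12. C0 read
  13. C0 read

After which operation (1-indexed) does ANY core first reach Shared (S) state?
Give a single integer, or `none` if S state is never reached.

Answer: 4

Derivation:
Op 1: C1 read [C1 read from I: no other sharers -> C1=E (exclusive)] -> [I,E,I,I]
Op 2: C1 write [C1 write: invalidate none -> C1=M] -> [I,M,I,I]
Op 3: C3 write [C3 write: invalidate ['C1=M'] -> C3=M] -> [I,I,I,M]
Op 4: C1 read [C1 read from I: others=['C3=M'] -> C1=S, others downsized to S] -> [I,S,I,S]
  -> First S state at op 4; remaining ops need not be traced.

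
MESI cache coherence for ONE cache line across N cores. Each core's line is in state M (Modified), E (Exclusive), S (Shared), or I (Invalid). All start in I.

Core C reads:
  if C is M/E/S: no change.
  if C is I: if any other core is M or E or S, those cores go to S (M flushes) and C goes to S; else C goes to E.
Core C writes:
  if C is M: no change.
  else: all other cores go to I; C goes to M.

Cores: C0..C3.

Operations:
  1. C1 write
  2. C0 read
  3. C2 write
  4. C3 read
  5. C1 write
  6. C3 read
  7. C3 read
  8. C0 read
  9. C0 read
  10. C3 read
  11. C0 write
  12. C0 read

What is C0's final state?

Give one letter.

Answer: M

Derivation:
Op 1: C1 write [C1 write: invalidate none -> C1=M] -> [I,M,I,I]
Op 2: C0 read [C0 read from I: others=['C1=M'] -> C0=S, others downsized to S] -> [S,S,I,I]
Op 3: C2 write [C2 write: invalidate ['C0=S', 'C1=S'] -> C2=M] -> [I,I,M,I]
Op 4: C3 read [C3 read from I: others=['C2=M'] -> C3=S, others downsized to S] -> [I,I,S,S]
Op 5: C1 write [C1 write: invalidate ['C2=S', 'C3=S'] -> C1=M] -> [I,M,I,I]
Op 6: C3 read [C3 read from I: others=['C1=M'] -> C3=S, others downsized to S] -> [I,S,I,S]
Op 7: C3 read [C3 read: already in S, no change] -> [I,S,I,S]
Op 8: C0 read [C0 read from I: others=['C1=S', 'C3=S'] -> C0=S, others downsized to S] -> [S,S,I,S]
Op 9: C0 read [C0 read: already in S, no change] -> [S,S,I,S]
Op 10: C3 read [C3 read: already in S, no change] -> [S,S,I,S]
Op 11: C0 write [C0 write: invalidate ['C1=S', 'C3=S'] -> C0=M] -> [M,I,I,I]
Op 12: C0 read [C0 read: already in M, no change] -> [M,I,I,I]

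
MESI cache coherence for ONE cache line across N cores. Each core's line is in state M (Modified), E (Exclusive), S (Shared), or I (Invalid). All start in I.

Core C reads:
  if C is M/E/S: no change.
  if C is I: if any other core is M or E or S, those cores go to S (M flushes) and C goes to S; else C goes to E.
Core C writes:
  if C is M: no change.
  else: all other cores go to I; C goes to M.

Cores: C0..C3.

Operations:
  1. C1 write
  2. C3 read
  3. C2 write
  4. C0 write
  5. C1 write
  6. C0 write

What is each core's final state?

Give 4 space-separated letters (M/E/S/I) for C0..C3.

Answer: M I I I

Derivation:
Op 1: C1 write [C1 write: invalidate none -> C1=M] -> [I,M,I,I]
Op 2: C3 read [C3 read from I: others=['C1=M'] -> C3=S, others downsized to S] -> [I,S,I,S]
Op 3: C2 write [C2 write: invalidate ['C1=S', 'C3=S'] -> C2=M] -> [I,I,M,I]
Op 4: C0 write [C0 write: invalidate ['C2=M'] -> C0=M] -> [M,I,I,I]
Op 5: C1 write [C1 write: invalidate ['C0=M'] -> C1=M] -> [I,M,I,I]
Op 6: C0 write [C0 write: invalidate ['C1=M'] -> C0=M] -> [M,I,I,I]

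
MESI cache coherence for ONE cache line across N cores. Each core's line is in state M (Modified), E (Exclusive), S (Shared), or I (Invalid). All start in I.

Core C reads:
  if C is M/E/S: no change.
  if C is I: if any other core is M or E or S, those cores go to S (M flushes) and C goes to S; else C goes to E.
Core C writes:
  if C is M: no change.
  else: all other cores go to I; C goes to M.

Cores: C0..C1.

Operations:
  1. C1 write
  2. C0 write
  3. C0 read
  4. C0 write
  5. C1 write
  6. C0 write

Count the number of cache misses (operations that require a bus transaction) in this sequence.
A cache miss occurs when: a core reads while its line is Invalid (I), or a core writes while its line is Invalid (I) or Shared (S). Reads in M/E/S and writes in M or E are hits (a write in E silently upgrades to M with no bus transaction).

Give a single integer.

Op 1: C1 write [C1 write: invalidate none -> C1=M] -> [I,M] [MISS #1: write from I]
Op 2: C0 write [C0 write: invalidate ['C1=M'] -> C0=M] -> [M,I] [MISS #2: write from I]
Op 3: C0 read [C0 read: already in M, no change] -> [M,I] [hit: read from M]
Op 4: C0 write [C0 write: already M (modified), no change] -> [M,I] [hit: write from M]
Op 5: C1 write [C1 write: invalidate ['C0=M'] -> C1=M] -> [I,M] [MISS #3: write from I]
Op 6: C0 write [C0 write: invalidate ['C1=M'] -> C0=M] -> [M,I] [MISS #4: write from I]

Answer: 4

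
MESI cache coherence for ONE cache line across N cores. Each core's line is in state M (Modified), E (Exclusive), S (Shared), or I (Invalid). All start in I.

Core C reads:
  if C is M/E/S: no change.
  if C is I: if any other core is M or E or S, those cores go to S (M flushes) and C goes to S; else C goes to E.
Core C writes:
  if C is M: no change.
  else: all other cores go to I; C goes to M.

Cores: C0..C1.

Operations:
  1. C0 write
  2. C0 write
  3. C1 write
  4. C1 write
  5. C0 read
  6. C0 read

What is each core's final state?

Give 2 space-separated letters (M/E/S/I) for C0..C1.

Answer: S S

Derivation:
Op 1: C0 write [C0 write: invalidate none -> C0=M] -> [M,I]
Op 2: C0 write [C0 write: already M (modified), no change] -> [M,I]
Op 3: C1 write [C1 write: invalidate ['C0=M'] -> C1=M] -> [I,M]
Op 4: C1 write [C1 write: already M (modified), no change] -> [I,M]
Op 5: C0 read [C0 read from I: others=['C1=M'] -> C0=S, others downsized to S] -> [S,S]
Op 6: C0 read [C0 read: already in S, no change] -> [S,S]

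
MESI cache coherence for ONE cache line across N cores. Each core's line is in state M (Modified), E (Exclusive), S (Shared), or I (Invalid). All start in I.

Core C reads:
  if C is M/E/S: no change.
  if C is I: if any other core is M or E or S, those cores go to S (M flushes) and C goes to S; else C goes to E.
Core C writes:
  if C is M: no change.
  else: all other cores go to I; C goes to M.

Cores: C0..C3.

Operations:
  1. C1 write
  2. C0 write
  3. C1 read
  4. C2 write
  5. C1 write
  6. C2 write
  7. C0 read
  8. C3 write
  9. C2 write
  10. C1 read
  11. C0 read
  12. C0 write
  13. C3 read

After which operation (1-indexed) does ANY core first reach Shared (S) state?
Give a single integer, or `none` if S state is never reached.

Answer: 3

Derivation:
Op 1: C1 write [C1 write: invalidate none -> C1=M] -> [I,M,I,I]
Op 2: C0 write [C0 write: invalidate ['C1=M'] -> C0=M] -> [M,I,I,I]
Op 3: C1 read [C1 read from I: others=['C0=M'] -> C1=S, others downsized to S] -> [S,S,I,I]
  -> First S state at op 3; remaining ops need not be traced.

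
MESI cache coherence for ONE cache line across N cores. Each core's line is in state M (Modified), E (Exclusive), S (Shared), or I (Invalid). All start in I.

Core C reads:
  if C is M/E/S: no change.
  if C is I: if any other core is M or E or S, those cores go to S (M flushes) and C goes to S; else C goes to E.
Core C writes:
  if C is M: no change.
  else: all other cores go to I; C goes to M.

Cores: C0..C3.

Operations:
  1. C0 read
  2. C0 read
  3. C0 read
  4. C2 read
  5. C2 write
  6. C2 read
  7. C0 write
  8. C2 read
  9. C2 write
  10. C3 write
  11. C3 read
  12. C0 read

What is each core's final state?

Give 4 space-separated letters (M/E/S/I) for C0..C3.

Op 1: C0 read [C0 read from I: no other sharers -> C0=E (exclusive)] -> [E,I,I,I]
Op 2: C0 read [C0 read: already in E, no change] -> [E,I,I,I]
Op 3: C0 read [C0 read: already in E, no change] -> [E,I,I,I]
Op 4: C2 read [C2 read from I: others=['C0=E'] -> C2=S, others downsized to S] -> [S,I,S,I]
Op 5: C2 write [C2 write: invalidate ['C0=S'] -> C2=M] -> [I,I,M,I]
Op 6: C2 read [C2 read: already in M, no change] -> [I,I,M,I]
Op 7: C0 write [C0 write: invalidate ['C2=M'] -> C0=M] -> [M,I,I,I]
Op 8: C2 read [C2 read from I: others=['C0=M'] -> C2=S, others downsized to S] -> [S,I,S,I]
Op 9: C2 write [C2 write: invalidate ['C0=S'] -> C2=M] -> [I,I,M,I]
Op 10: C3 write [C3 write: invalidate ['C2=M'] -> C3=M] -> [I,I,I,M]
Op 11: C3 read [C3 read: already in M, no change] -> [I,I,I,M]
Op 12: C0 read [C0 read from I: others=['C3=M'] -> C0=S, others downsized to S] -> [S,I,I,S]

Answer: S I I S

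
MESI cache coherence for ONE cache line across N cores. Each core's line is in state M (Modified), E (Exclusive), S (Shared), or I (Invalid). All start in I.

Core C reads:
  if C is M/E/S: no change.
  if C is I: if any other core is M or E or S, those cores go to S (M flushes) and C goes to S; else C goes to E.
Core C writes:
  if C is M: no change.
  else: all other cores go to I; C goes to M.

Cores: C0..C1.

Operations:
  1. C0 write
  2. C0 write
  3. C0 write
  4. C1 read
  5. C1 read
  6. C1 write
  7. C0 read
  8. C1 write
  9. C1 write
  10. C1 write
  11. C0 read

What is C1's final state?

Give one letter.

Op 1: C0 write [C0 write: invalidate none -> C0=M] -> [M,I]
Op 2: C0 write [C0 write: already M (modified), no change] -> [M,I]
Op 3: C0 write [C0 write: already M (modified), no change] -> [M,I]
Op 4: C1 read [C1 read from I: others=['C0=M'] -> C1=S, others downsized to S] -> [S,S]
Op 5: C1 read [C1 read: already in S, no change] -> [S,S]
Op 6: C1 write [C1 write: invalidate ['C0=S'] -> C1=M] -> [I,M]
Op 7: C0 read [C0 read from I: others=['C1=M'] -> C0=S, others downsized to S] -> [S,S]
Op 8: C1 write [C1 write: invalidate ['C0=S'] -> C1=M] -> [I,M]
Op 9: C1 write [C1 write: already M (modified), no change] -> [I,M]
Op 10: C1 write [C1 write: already M (modified), no change] -> [I,M]
Op 11: C0 read [C0 read from I: others=['C1=M'] -> C0=S, others downsized to S] -> [S,S]

Answer: S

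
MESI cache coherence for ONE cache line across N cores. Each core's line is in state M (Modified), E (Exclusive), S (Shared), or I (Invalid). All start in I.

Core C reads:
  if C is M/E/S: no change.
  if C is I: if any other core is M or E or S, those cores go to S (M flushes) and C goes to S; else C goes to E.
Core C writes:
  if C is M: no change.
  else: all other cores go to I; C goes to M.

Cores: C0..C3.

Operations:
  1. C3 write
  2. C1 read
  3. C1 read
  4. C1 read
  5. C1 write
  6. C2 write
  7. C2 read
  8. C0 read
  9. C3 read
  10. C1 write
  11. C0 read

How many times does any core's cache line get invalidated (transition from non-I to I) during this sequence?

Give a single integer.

Answer: 5

Derivation:
Op 1: C3 write [C3 write: invalidate none -> C3=M] -> [I,I,I,M] (invalidations this op: 0; running total: 0)
Op 2: C1 read [C1 read from I: others=['C3=M'] -> C1=S, others downsized to S] -> [I,S,I,S] (invalidations this op: 0; running total: 0)
Op 3: C1 read [C1 read: already in S, no change] -> [I,S,I,S] (invalidations this op: 0; running total: 0)
Op 4: C1 read [C1 read: already in S, no change] -> [I,S,I,S] (invalidations this op: 0; running total: 0)
Op 5: C1 write [C1 write: invalidate ['C3=S'] -> C1=M] -> [I,M,I,I] (invalidations this op: 1; running total: 1)
Op 6: C2 write [C2 write: invalidate ['C1=M'] -> C2=M] -> [I,I,M,I] (invalidations this op: 1; running total: 2)
Op 7: C2 read [C2 read: already in M, no change] -> [I,I,M,I] (invalidations this op: 0; running total: 2)
Op 8: C0 read [C0 read from I: others=['C2=M'] -> C0=S, others downsized to S] -> [S,I,S,I] (invalidations this op: 0; running total: 2)
Op 9: C3 read [C3 read from I: others=['C0=S', 'C2=S'] -> C3=S, others downsized to S] -> [S,I,S,S] (invalidations this op: 0; running total: 2)
Op 10: C1 write [C1 write: invalidate ['C0=S', 'C2=S', 'C3=S'] -> C1=M] -> [I,M,I,I] (invalidations this op: 3; running total: 5)
Op 11: C0 read [C0 read from I: others=['C1=M'] -> C0=S, others downsized to S] -> [S,S,I,I] (invalidations this op: 0; running total: 5)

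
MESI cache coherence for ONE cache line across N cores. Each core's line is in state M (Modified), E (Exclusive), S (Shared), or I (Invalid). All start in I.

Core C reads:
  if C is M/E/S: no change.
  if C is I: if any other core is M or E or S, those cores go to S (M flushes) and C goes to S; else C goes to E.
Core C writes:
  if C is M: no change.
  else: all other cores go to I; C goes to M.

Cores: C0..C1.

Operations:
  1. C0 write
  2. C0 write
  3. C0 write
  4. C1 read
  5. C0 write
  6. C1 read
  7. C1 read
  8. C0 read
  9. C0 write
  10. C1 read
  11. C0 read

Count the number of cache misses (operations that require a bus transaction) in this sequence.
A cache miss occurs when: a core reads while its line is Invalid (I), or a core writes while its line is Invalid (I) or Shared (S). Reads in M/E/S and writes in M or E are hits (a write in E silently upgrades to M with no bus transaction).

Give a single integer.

Answer: 6

Derivation:
Op 1: C0 write [C0 write: invalidate none -> C0=M] -> [M,I] [MISS #1: write from I]
Op 2: C0 write [C0 write: already M (modified), no change] -> [M,I] [hit: write from M]
Op 3: C0 write [C0 write: already M (modified), no change] -> [M,I] [hit: write from M]
Op 4: C1 read [C1 read from I: others=['C0=M'] -> C1=S, others downsized to S] -> [S,S] [MISS #2: read from I]
Op 5: C0 write [C0 write: invalidate ['C1=S'] -> C0=M] -> [M,I] [MISS #3: write from S]
Op 6: C1 read [C1 read from I: others=['C0=M'] -> C1=S, others downsized to S] -> [S,S] [MISS #4: read from I]
Op 7: C1 read [C1 read: already in S, no change] -> [S,S] [hit: read from S]
Op 8: C0 read [C0 read: already in S, no change] -> [S,S] [hit: read from S]
Op 9: C0 write [C0 write: invalidate ['C1=S'] -> C0=M] -> [M,I] [MISS #5: write from S]
Op 10: C1 read [C1 read from I: others=['C0=M'] -> C1=S, others downsized to S] -> [S,S] [MISS #6: read from I]
Op 11: C0 read [C0 read: already in S, no change] -> [S,S] [hit: read from S]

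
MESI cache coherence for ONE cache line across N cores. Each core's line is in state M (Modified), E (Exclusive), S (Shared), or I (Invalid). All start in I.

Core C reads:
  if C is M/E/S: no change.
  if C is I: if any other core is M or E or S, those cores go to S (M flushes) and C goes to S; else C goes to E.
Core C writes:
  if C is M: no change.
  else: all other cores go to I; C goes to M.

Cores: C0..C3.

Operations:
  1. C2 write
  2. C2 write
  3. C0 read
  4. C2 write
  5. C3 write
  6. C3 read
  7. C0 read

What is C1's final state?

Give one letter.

Answer: I

Derivation:
Op 1: C2 write [C2 write: invalidate none -> C2=M] -> [I,I,M,I]
Op 2: C2 write [C2 write: already M (modified), no change] -> [I,I,M,I]
Op 3: C0 read [C0 read from I: others=['C2=M'] -> C0=S, others downsized to S] -> [S,I,S,I]
Op 4: C2 write [C2 write: invalidate ['C0=S'] -> C2=M] -> [I,I,M,I]
Op 5: C3 write [C3 write: invalidate ['C2=M'] -> C3=M] -> [I,I,I,M]
Op 6: C3 read [C3 read: already in M, no change] -> [I,I,I,M]
Op 7: C0 read [C0 read from I: others=['C3=M'] -> C0=S, others downsized to S] -> [S,I,I,S]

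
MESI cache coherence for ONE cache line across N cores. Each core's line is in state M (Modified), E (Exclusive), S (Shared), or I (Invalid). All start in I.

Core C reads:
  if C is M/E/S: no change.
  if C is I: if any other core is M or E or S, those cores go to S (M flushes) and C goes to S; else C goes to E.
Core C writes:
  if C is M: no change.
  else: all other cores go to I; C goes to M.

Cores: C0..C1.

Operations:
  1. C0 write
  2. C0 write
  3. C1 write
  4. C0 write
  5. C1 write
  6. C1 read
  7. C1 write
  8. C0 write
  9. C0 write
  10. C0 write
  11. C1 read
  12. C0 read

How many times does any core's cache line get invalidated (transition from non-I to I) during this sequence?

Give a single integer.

Answer: 4

Derivation:
Op 1: C0 write [C0 write: invalidate none -> C0=M] -> [M,I] (invalidations this op: 0; running total: 0)
Op 2: C0 write [C0 write: already M (modified), no change] -> [M,I] (invalidations this op: 0; running total: 0)
Op 3: C1 write [C1 write: invalidate ['C0=M'] -> C1=M] -> [I,M] (invalidations this op: 1; running total: 1)
Op 4: C0 write [C0 write: invalidate ['C1=M'] -> C0=M] -> [M,I] (invalidations this op: 1; running total: 2)
Op 5: C1 write [C1 write: invalidate ['C0=M'] -> C1=M] -> [I,M] (invalidations this op: 1; running total: 3)
Op 6: C1 read [C1 read: already in M, no change] -> [I,M] (invalidations this op: 0; running total: 3)
Op 7: C1 write [C1 write: already M (modified), no change] -> [I,M] (invalidations this op: 0; running total: 3)
Op 8: C0 write [C0 write: invalidate ['C1=M'] -> C0=M] -> [M,I] (invalidations this op: 1; running total: 4)
Op 9: C0 write [C0 write: already M (modified), no change] -> [M,I] (invalidations this op: 0; running total: 4)
Op 10: C0 write [C0 write: already M (modified), no change] -> [M,I] (invalidations this op: 0; running total: 4)
Op 11: C1 read [C1 read from I: others=['C0=M'] -> C1=S, others downsized to S] -> [S,S] (invalidations this op: 0; running total: 4)
Op 12: C0 read [C0 read: already in S, no change] -> [S,S] (invalidations this op: 0; running total: 4)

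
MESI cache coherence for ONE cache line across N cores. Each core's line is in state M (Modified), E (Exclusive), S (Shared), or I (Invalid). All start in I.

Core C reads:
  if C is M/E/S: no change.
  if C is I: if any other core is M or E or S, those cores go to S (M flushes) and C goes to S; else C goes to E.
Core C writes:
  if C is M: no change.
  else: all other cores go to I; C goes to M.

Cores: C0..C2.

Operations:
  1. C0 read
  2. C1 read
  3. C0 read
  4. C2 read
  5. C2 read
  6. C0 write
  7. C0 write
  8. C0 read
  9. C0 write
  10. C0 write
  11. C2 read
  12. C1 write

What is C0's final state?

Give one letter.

Answer: I

Derivation:
Op 1: C0 read [C0 read from I: no other sharers -> C0=E (exclusive)] -> [E,I,I]
Op 2: C1 read [C1 read from I: others=['C0=E'] -> C1=S, others downsized to S] -> [S,S,I]
Op 3: C0 read [C0 read: already in S, no change] -> [S,S,I]
Op 4: C2 read [C2 read from I: others=['C0=S', 'C1=S'] -> C2=S, others downsized to S] -> [S,S,S]
Op 5: C2 read [C2 read: already in S, no change] -> [S,S,S]
Op 6: C0 write [C0 write: invalidate ['C1=S', 'C2=S'] -> C0=M] -> [M,I,I]
Op 7: C0 write [C0 write: already M (modified), no change] -> [M,I,I]
Op 8: C0 read [C0 read: already in M, no change] -> [M,I,I]
Op 9: C0 write [C0 write: already M (modified), no change] -> [M,I,I]
Op 10: C0 write [C0 write: already M (modified), no change] -> [M,I,I]
Op 11: C2 read [C2 read from I: others=['C0=M'] -> C2=S, others downsized to S] -> [S,I,S]
Op 12: C1 write [C1 write: invalidate ['C0=S', 'C2=S'] -> C1=M] -> [I,M,I]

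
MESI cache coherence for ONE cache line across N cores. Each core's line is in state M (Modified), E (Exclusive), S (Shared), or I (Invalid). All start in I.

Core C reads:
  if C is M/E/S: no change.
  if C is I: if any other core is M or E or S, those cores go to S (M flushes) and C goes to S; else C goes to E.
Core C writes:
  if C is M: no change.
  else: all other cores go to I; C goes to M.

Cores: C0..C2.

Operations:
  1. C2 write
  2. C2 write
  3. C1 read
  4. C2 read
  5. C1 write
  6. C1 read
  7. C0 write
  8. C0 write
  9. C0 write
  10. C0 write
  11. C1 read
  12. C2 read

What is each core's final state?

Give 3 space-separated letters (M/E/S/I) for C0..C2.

Op 1: C2 write [C2 write: invalidate none -> C2=M] -> [I,I,M]
Op 2: C2 write [C2 write: already M (modified), no change] -> [I,I,M]
Op 3: C1 read [C1 read from I: others=['C2=M'] -> C1=S, others downsized to S] -> [I,S,S]
Op 4: C2 read [C2 read: already in S, no change] -> [I,S,S]
Op 5: C1 write [C1 write: invalidate ['C2=S'] -> C1=M] -> [I,M,I]
Op 6: C1 read [C1 read: already in M, no change] -> [I,M,I]
Op 7: C0 write [C0 write: invalidate ['C1=M'] -> C0=M] -> [M,I,I]
Op 8: C0 write [C0 write: already M (modified), no change] -> [M,I,I]
Op 9: C0 write [C0 write: already M (modified), no change] -> [M,I,I]
Op 10: C0 write [C0 write: already M (modified), no change] -> [M,I,I]
Op 11: C1 read [C1 read from I: others=['C0=M'] -> C1=S, others downsized to S] -> [S,S,I]
Op 12: C2 read [C2 read from I: others=['C0=S', 'C1=S'] -> C2=S, others downsized to S] -> [S,S,S]

Answer: S S S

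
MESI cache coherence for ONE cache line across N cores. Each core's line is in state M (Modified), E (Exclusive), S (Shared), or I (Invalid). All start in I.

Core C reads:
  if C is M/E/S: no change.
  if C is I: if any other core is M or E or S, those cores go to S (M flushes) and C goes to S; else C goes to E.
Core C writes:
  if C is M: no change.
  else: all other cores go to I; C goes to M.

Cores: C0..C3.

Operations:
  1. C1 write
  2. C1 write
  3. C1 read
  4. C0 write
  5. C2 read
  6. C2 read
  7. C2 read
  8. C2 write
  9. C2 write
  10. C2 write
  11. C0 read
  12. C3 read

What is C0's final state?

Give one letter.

Op 1: C1 write [C1 write: invalidate none -> C1=M] -> [I,M,I,I]
Op 2: C1 write [C1 write: already M (modified), no change] -> [I,M,I,I]
Op 3: C1 read [C1 read: already in M, no change] -> [I,M,I,I]
Op 4: C0 write [C0 write: invalidate ['C1=M'] -> C0=M] -> [M,I,I,I]
Op 5: C2 read [C2 read from I: others=['C0=M'] -> C2=S, others downsized to S] -> [S,I,S,I]
Op 6: C2 read [C2 read: already in S, no change] -> [S,I,S,I]
Op 7: C2 read [C2 read: already in S, no change] -> [S,I,S,I]
Op 8: C2 write [C2 write: invalidate ['C0=S'] -> C2=M] -> [I,I,M,I]
Op 9: C2 write [C2 write: already M (modified), no change] -> [I,I,M,I]
Op 10: C2 write [C2 write: already M (modified), no change] -> [I,I,M,I]
Op 11: C0 read [C0 read from I: others=['C2=M'] -> C0=S, others downsized to S] -> [S,I,S,I]
Op 12: C3 read [C3 read from I: others=['C0=S', 'C2=S'] -> C3=S, others downsized to S] -> [S,I,S,S]

Answer: S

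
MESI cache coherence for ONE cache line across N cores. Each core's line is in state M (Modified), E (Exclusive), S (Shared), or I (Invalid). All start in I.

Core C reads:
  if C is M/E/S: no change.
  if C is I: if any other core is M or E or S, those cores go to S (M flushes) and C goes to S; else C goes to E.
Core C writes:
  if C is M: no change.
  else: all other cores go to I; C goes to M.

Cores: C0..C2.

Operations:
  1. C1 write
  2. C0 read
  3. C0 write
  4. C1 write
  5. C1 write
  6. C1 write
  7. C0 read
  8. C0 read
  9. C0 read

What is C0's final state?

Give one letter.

Answer: S

Derivation:
Op 1: C1 write [C1 write: invalidate none -> C1=M] -> [I,M,I]
Op 2: C0 read [C0 read from I: others=['C1=M'] -> C0=S, others downsized to S] -> [S,S,I]
Op 3: C0 write [C0 write: invalidate ['C1=S'] -> C0=M] -> [M,I,I]
Op 4: C1 write [C1 write: invalidate ['C0=M'] -> C1=M] -> [I,M,I]
Op 5: C1 write [C1 write: already M (modified), no change] -> [I,M,I]
Op 6: C1 write [C1 write: already M (modified), no change] -> [I,M,I]
Op 7: C0 read [C0 read from I: others=['C1=M'] -> C0=S, others downsized to S] -> [S,S,I]
Op 8: C0 read [C0 read: already in S, no change] -> [S,S,I]
Op 9: C0 read [C0 read: already in S, no change] -> [S,S,I]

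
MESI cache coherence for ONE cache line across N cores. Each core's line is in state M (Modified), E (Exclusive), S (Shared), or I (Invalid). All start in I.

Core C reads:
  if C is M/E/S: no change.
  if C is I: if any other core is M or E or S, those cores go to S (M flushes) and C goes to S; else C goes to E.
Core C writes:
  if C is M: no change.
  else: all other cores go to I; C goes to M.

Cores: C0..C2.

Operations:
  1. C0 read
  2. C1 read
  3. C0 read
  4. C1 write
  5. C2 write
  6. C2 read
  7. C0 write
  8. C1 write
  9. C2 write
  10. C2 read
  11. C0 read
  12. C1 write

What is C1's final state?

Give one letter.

Op 1: C0 read [C0 read from I: no other sharers -> C0=E (exclusive)] -> [E,I,I]
Op 2: C1 read [C1 read from I: others=['C0=E'] -> C1=S, others downsized to S] -> [S,S,I]
Op 3: C0 read [C0 read: already in S, no change] -> [S,S,I]
Op 4: C1 write [C1 write: invalidate ['C0=S'] -> C1=M] -> [I,M,I]
Op 5: C2 write [C2 write: invalidate ['C1=M'] -> C2=M] -> [I,I,M]
Op 6: C2 read [C2 read: already in M, no change] -> [I,I,M]
Op 7: C0 write [C0 write: invalidate ['C2=M'] -> C0=M] -> [M,I,I]
Op 8: C1 write [C1 write: invalidate ['C0=M'] -> C1=M] -> [I,M,I]
Op 9: C2 write [C2 write: invalidate ['C1=M'] -> C2=M] -> [I,I,M]
Op 10: C2 read [C2 read: already in M, no change] -> [I,I,M]
Op 11: C0 read [C0 read from I: others=['C2=M'] -> C0=S, others downsized to S] -> [S,I,S]
Op 12: C1 write [C1 write: invalidate ['C0=S', 'C2=S'] -> C1=M] -> [I,M,I]

Answer: M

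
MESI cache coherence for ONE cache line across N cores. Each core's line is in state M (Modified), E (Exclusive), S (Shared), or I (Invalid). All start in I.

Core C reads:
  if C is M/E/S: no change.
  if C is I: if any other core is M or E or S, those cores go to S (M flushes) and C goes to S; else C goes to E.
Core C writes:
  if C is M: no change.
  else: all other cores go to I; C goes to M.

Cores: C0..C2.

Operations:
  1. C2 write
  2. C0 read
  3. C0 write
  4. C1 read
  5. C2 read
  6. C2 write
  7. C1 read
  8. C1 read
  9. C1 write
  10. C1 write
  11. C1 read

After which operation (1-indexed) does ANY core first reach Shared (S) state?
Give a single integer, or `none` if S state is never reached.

Op 1: C2 write [C2 write: invalidate none -> C2=M] -> [I,I,M]
Op 2: C0 read [C0 read from I: others=['C2=M'] -> C0=S, others downsized to S] -> [S,I,S]
  -> First S state at op 2; remaining ops need not be traced.

Answer: 2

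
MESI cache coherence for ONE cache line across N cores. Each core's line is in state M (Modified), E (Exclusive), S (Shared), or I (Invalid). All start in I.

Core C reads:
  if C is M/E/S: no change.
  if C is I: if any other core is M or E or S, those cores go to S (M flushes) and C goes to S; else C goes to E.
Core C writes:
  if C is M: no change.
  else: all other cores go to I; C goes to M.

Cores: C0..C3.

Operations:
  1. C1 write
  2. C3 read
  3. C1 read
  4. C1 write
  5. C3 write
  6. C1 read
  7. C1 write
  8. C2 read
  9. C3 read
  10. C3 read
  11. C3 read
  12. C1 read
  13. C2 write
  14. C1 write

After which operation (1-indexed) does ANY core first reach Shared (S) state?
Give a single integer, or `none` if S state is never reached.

Answer: 2

Derivation:
Op 1: C1 write [C1 write: invalidate none -> C1=M] -> [I,M,I,I]
Op 2: C3 read [C3 read from I: others=['C1=M'] -> C3=S, others downsized to S] -> [I,S,I,S]
  -> First S state at op 2; remaining ops need not be traced.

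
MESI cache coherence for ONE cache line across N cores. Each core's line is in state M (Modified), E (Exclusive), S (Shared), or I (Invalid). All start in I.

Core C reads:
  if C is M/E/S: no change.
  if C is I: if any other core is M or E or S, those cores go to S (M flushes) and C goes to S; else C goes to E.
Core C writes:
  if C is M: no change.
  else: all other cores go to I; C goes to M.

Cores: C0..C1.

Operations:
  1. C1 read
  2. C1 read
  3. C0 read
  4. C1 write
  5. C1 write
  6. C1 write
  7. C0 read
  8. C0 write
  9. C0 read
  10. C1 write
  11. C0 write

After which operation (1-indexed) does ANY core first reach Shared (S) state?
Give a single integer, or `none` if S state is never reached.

Answer: 3

Derivation:
Op 1: C1 read [C1 read from I: no other sharers -> C1=E (exclusive)] -> [I,E]
Op 2: C1 read [C1 read: already in E, no change] -> [I,E]
Op 3: C0 read [C0 read from I: others=['C1=E'] -> C0=S, others downsized to S] -> [S,S]
  -> First S state at op 3; remaining ops need not be traced.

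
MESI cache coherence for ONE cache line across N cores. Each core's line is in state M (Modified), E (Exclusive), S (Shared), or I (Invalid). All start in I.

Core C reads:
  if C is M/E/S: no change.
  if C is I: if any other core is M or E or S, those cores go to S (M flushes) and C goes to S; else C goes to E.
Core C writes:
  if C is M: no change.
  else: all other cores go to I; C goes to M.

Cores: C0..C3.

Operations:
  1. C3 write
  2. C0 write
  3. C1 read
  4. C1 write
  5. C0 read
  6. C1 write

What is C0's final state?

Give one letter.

Answer: I

Derivation:
Op 1: C3 write [C3 write: invalidate none -> C3=M] -> [I,I,I,M]
Op 2: C0 write [C0 write: invalidate ['C3=M'] -> C0=M] -> [M,I,I,I]
Op 3: C1 read [C1 read from I: others=['C0=M'] -> C1=S, others downsized to S] -> [S,S,I,I]
Op 4: C1 write [C1 write: invalidate ['C0=S'] -> C1=M] -> [I,M,I,I]
Op 5: C0 read [C0 read from I: others=['C1=M'] -> C0=S, others downsized to S] -> [S,S,I,I]
Op 6: C1 write [C1 write: invalidate ['C0=S'] -> C1=M] -> [I,M,I,I]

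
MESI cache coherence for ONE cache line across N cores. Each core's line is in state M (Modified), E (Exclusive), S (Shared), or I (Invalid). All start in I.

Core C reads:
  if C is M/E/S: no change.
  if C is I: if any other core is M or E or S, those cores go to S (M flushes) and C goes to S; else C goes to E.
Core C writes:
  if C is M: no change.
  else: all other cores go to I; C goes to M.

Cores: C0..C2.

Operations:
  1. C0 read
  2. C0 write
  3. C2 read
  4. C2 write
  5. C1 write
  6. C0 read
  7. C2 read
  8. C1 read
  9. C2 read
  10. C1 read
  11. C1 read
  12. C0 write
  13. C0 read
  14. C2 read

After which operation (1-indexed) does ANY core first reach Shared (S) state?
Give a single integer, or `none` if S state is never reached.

Op 1: C0 read [C0 read from I: no other sharers -> C0=E (exclusive)] -> [E,I,I]
Op 2: C0 write [C0 write: invalidate none -> C0=M] -> [M,I,I]
Op 3: C2 read [C2 read from I: others=['C0=M'] -> C2=S, others downsized to S] -> [S,I,S]
  -> First S state at op 3; remaining ops need not be traced.

Answer: 3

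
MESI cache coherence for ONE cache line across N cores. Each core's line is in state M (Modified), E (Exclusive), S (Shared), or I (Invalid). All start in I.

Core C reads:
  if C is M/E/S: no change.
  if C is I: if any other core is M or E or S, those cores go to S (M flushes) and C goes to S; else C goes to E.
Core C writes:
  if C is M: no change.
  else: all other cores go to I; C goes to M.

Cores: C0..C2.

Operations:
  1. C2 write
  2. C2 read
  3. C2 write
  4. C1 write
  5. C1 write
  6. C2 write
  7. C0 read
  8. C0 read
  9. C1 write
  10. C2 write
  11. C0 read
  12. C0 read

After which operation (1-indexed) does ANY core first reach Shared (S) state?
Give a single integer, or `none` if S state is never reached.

Answer: 7

Derivation:
Op 1: C2 write [C2 write: invalidate none -> C2=M] -> [I,I,M]
Op 2: C2 read [C2 read: already in M, no change] -> [I,I,M]
Op 3: C2 write [C2 write: already M (modified), no change] -> [I,I,M]
Op 4: C1 write [C1 write: invalidate ['C2=M'] -> C1=M] -> [I,M,I]
Op 5: C1 write [C1 write: already M (modified), no change] -> [I,M,I]
Op 6: C2 write [C2 write: invalidate ['C1=M'] -> C2=M] -> [I,I,M]
Op 7: C0 read [C0 read from I: others=['C2=M'] -> C0=S, others downsized to S] -> [S,I,S]
  -> First S state at op 7; remaining ops need not be traced.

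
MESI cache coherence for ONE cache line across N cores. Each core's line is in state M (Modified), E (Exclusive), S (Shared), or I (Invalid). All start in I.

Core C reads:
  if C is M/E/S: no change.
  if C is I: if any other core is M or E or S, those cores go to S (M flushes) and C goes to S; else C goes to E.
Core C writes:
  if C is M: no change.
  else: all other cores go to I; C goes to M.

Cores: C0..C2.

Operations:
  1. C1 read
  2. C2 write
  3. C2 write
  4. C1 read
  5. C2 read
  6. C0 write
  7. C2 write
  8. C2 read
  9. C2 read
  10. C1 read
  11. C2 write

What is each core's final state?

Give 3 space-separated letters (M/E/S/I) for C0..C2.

Op 1: C1 read [C1 read from I: no other sharers -> C1=E (exclusive)] -> [I,E,I]
Op 2: C2 write [C2 write: invalidate ['C1=E'] -> C2=M] -> [I,I,M]
Op 3: C2 write [C2 write: already M (modified), no change] -> [I,I,M]
Op 4: C1 read [C1 read from I: others=['C2=M'] -> C1=S, others downsized to S] -> [I,S,S]
Op 5: C2 read [C2 read: already in S, no change] -> [I,S,S]
Op 6: C0 write [C0 write: invalidate ['C1=S', 'C2=S'] -> C0=M] -> [M,I,I]
Op 7: C2 write [C2 write: invalidate ['C0=M'] -> C2=M] -> [I,I,M]
Op 8: C2 read [C2 read: already in M, no change] -> [I,I,M]
Op 9: C2 read [C2 read: already in M, no change] -> [I,I,M]
Op 10: C1 read [C1 read from I: others=['C2=M'] -> C1=S, others downsized to S] -> [I,S,S]
Op 11: C2 write [C2 write: invalidate ['C1=S'] -> C2=M] -> [I,I,M]

Answer: I I M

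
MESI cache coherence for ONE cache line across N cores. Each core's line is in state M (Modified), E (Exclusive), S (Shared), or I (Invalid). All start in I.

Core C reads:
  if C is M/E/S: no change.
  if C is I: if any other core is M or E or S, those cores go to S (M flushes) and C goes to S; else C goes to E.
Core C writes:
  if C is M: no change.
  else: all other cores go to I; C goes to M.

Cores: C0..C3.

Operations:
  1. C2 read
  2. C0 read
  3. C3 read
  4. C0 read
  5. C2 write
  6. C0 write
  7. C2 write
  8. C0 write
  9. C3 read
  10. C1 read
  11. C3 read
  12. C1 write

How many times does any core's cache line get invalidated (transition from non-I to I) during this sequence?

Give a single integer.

Answer: 7

Derivation:
Op 1: C2 read [C2 read from I: no other sharers -> C2=E (exclusive)] -> [I,I,E,I] (invalidations this op: 0; running total: 0)
Op 2: C0 read [C0 read from I: others=['C2=E'] -> C0=S, others downsized to S] -> [S,I,S,I] (invalidations this op: 0; running total: 0)
Op 3: C3 read [C3 read from I: others=['C0=S', 'C2=S'] -> C3=S, others downsized to S] -> [S,I,S,S] (invalidations this op: 0; running total: 0)
Op 4: C0 read [C0 read: already in S, no change] -> [S,I,S,S] (invalidations this op: 0; running total: 0)
Op 5: C2 write [C2 write: invalidate ['C0=S', 'C3=S'] -> C2=M] -> [I,I,M,I] (invalidations this op: 2; running total: 2)
Op 6: C0 write [C0 write: invalidate ['C2=M'] -> C0=M] -> [M,I,I,I] (invalidations this op: 1; running total: 3)
Op 7: C2 write [C2 write: invalidate ['C0=M'] -> C2=M] -> [I,I,M,I] (invalidations this op: 1; running total: 4)
Op 8: C0 write [C0 write: invalidate ['C2=M'] -> C0=M] -> [M,I,I,I] (invalidations this op: 1; running total: 5)
Op 9: C3 read [C3 read from I: others=['C0=M'] -> C3=S, others downsized to S] -> [S,I,I,S] (invalidations this op: 0; running total: 5)
Op 10: C1 read [C1 read from I: others=['C0=S', 'C3=S'] -> C1=S, others downsized to S] -> [S,S,I,S] (invalidations this op: 0; running total: 5)
Op 11: C3 read [C3 read: already in S, no change] -> [S,S,I,S] (invalidations this op: 0; running total: 5)
Op 12: C1 write [C1 write: invalidate ['C0=S', 'C3=S'] -> C1=M] -> [I,M,I,I] (invalidations this op: 2; running total: 7)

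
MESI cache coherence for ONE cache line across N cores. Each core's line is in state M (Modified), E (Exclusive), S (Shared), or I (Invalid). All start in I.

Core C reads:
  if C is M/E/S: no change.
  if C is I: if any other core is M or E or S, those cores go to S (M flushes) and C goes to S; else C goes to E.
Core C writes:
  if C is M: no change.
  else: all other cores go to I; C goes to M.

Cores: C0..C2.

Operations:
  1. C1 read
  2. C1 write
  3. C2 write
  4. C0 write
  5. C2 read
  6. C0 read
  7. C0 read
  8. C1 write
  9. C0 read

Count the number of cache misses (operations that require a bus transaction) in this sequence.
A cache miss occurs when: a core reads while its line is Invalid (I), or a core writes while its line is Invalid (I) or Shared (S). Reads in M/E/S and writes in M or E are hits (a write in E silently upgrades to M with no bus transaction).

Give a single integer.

Answer: 6

Derivation:
Op 1: C1 read [C1 read from I: no other sharers -> C1=E (exclusive)] -> [I,E,I] [MISS #1: read from I]
Op 2: C1 write [C1 write: invalidate none -> C1=M] -> [I,M,I] [hit: write from E is a silent E->M upgrade, no bus transaction]
Op 3: C2 write [C2 write: invalidate ['C1=M'] -> C2=M] -> [I,I,M] [MISS #2: write from I]
Op 4: C0 write [C0 write: invalidate ['C2=M'] -> C0=M] -> [M,I,I] [MISS #3: write from I]
Op 5: C2 read [C2 read from I: others=['C0=M'] -> C2=S, others downsized to S] -> [S,I,S] [MISS #4: read from I]
Op 6: C0 read [C0 read: already in S, no change] -> [S,I,S] [hit: read from S]
Op 7: C0 read [C0 read: already in S, no change] -> [S,I,S] [hit: read from S]
Op 8: C1 write [C1 write: invalidate ['C0=S', 'C2=S'] -> C1=M] -> [I,M,I] [MISS #5: write from I]
Op 9: C0 read [C0 read from I: others=['C1=M'] -> C0=S, others downsized to S] -> [S,S,I] [MISS #6: read from I]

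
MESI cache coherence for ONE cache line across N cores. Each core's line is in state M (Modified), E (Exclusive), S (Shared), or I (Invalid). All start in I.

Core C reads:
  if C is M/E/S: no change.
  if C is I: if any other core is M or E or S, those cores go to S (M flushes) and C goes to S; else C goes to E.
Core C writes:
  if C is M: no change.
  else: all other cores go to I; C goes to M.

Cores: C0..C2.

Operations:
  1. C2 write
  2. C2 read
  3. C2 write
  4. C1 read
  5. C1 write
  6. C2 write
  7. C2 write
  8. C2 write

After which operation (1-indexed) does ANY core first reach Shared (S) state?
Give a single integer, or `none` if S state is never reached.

Op 1: C2 write [C2 write: invalidate none -> C2=M] -> [I,I,M]
Op 2: C2 read [C2 read: already in M, no change] -> [I,I,M]
Op 3: C2 write [C2 write: already M (modified), no change] -> [I,I,M]
Op 4: C1 read [C1 read from I: others=['C2=M'] -> C1=S, others downsized to S] -> [I,S,S]
  -> First S state at op 4; remaining ops need not be traced.

Answer: 4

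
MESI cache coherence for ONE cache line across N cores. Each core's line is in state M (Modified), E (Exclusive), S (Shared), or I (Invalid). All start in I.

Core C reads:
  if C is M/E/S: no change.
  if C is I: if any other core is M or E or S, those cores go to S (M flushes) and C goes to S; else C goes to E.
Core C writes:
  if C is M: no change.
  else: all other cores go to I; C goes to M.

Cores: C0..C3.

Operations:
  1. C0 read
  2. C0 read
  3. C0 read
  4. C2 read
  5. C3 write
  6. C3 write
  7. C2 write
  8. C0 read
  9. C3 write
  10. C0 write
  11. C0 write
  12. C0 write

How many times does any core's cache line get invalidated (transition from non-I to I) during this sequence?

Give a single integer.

Answer: 6

Derivation:
Op 1: C0 read [C0 read from I: no other sharers -> C0=E (exclusive)] -> [E,I,I,I] (invalidations this op: 0; running total: 0)
Op 2: C0 read [C0 read: already in E, no change] -> [E,I,I,I] (invalidations this op: 0; running total: 0)
Op 3: C0 read [C0 read: already in E, no change] -> [E,I,I,I] (invalidations this op: 0; running total: 0)
Op 4: C2 read [C2 read from I: others=['C0=E'] -> C2=S, others downsized to S] -> [S,I,S,I] (invalidations this op: 0; running total: 0)
Op 5: C3 write [C3 write: invalidate ['C0=S', 'C2=S'] -> C3=M] -> [I,I,I,M] (invalidations this op: 2; running total: 2)
Op 6: C3 write [C3 write: already M (modified), no change] -> [I,I,I,M] (invalidations this op: 0; running total: 2)
Op 7: C2 write [C2 write: invalidate ['C3=M'] -> C2=M] -> [I,I,M,I] (invalidations this op: 1; running total: 3)
Op 8: C0 read [C0 read from I: others=['C2=M'] -> C0=S, others downsized to S] -> [S,I,S,I] (invalidations this op: 0; running total: 3)
Op 9: C3 write [C3 write: invalidate ['C0=S', 'C2=S'] -> C3=M] -> [I,I,I,M] (invalidations this op: 2; running total: 5)
Op 10: C0 write [C0 write: invalidate ['C3=M'] -> C0=M] -> [M,I,I,I] (invalidations this op: 1; running total: 6)
Op 11: C0 write [C0 write: already M (modified), no change] -> [M,I,I,I] (invalidations this op: 0; running total: 6)
Op 12: C0 write [C0 write: already M (modified), no change] -> [M,I,I,I] (invalidations this op: 0; running total: 6)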